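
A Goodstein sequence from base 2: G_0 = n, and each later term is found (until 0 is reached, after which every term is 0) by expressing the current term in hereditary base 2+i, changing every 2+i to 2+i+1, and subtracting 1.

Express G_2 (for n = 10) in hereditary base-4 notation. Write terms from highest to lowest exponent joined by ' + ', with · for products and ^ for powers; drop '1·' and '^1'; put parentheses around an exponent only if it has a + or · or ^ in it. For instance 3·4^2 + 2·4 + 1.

4^(4 + 1) + 1

i=0: 10 = 2^(2 + 1) + 2 (b=2); 2→3: 3^(3 + 1) + 3 = 84; 84−1 = 83
i=1: 83 = 3^(3 + 1) + 2 (b=3); 3→4: 4^(4 + 1) + 2 = 1026; 1026−1 = 1025
i=2: 1025 = 4^(4 + 1) + 1 (b=4); 4→5: 5^(5 + 1) + 1 = 15626; 15626−1 = 15625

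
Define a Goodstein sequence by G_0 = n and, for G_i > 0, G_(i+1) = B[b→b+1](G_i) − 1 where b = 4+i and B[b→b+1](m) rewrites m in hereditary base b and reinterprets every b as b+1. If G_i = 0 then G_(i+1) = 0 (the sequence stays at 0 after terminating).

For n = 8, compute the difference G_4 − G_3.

step 0: 8 = 2·4; sub 5 for 4: 2·5; = 10; G_1 = 10−1 = 9
step 1: 9 = 5 + 4; sub 6 for 5: 6 + 4; = 10; G_2 = 10−1 = 9
step 2: 9 = 6 + 3; sub 7 for 6: 7 + 3; = 10; G_3 = 10−1 = 9
step 3: 9 = 7 + 2; sub 8 for 7: 8 + 2; = 10; G_4 = 10−1 = 9

0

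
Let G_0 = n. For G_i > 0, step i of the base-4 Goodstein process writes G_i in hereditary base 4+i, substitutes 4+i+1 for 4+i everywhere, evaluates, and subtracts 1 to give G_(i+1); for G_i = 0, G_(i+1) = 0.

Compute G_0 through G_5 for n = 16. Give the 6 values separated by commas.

16 —HB4→ 4^2 —bump→ 5^2 = 25 —(−1)→ 24
24 —HB5→ 4·5 + 4 —bump→ 4·6 + 4 = 28 —(−1)→ 27
27 —HB6→ 4·6 + 3 —bump→ 4·7 + 3 = 31 —(−1)→ 30
30 —HB7→ 4·7 + 2 —bump→ 4·8 + 2 = 34 —(−1)→ 33
33 —HB8→ 4·8 + 1 —bump→ 4·9 + 1 = 37 —(−1)→ 36

16, 24, 27, 30, 33, 36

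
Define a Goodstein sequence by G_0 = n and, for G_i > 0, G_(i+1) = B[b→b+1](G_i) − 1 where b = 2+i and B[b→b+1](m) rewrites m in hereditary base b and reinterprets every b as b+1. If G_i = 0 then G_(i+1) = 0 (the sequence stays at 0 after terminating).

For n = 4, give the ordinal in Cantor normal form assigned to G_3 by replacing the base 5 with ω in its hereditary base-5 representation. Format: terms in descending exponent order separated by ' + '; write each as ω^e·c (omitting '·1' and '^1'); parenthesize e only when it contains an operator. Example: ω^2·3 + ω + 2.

ω^2·2 + ω·2

base 2: 4 = 2^2; at 3: 3^3 = 27; next = 26
base 3: 26 = 2·3^2 + 2·3 + 2; at 4: 2·4^2 + 2·4 + 2 = 42; next = 41
base 4: 41 = 2·4^2 + 2·4 + 1; at 5: 2·5^2 + 2·5 + 1 = 61; next = 60
base 5: 60 = 2·5^2 + 2·5; at 6: 2·6^2 + 2·6 = 84; next = 83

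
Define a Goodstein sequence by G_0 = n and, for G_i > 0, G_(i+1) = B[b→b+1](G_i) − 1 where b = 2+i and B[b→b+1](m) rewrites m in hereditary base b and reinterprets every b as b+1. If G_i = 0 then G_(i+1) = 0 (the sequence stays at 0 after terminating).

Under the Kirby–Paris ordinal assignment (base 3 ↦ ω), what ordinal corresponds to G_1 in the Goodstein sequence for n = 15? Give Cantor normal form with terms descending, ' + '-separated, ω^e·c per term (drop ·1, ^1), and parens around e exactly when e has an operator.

ω^(ω + 1) + ω^ω + ω

base 2: 15 = 2^(2 + 1) + 2^2 + 2 + 1; at 3: 3^(3 + 1) + 3^3 + 3 + 1 = 112; next = 111
base 3: 111 = 3^(3 + 1) + 3^3 + 3; at 4: 4^(4 + 1) + 4^4 + 4 = 1284; next = 1283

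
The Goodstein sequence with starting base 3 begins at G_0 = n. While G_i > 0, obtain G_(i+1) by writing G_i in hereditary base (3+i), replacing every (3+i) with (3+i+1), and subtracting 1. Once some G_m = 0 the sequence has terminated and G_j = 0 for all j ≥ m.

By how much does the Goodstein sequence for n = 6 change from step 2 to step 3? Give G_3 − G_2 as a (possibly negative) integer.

0

(0) 6|_3 = 2·3 ↦ 2·4|_4 = 8 ⇒ 7
(1) 7|_4 = 4 + 3 ↦ 5 + 3|_5 = 8 ⇒ 7
(2) 7|_5 = 5 + 2 ↦ 6 + 2|_6 = 8 ⇒ 7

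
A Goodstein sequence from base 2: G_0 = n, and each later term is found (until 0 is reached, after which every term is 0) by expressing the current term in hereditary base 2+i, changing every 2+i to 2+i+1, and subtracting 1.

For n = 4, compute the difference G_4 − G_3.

23

step 0: 4 = 2^2; sub 3 for 2: 3^3; = 27; G_1 = 27−1 = 26
step 1: 26 = 2·3^2 + 2·3 + 2; sub 4 for 3: 2·4^2 + 2·4 + 2; = 42; G_2 = 42−1 = 41
step 2: 41 = 2·4^2 + 2·4 + 1; sub 5 for 4: 2·5^2 + 2·5 + 1; = 61; G_3 = 61−1 = 60
step 3: 60 = 2·5^2 + 2·5; sub 6 for 5: 2·6^2 + 2·6; = 84; G_4 = 84−1 = 83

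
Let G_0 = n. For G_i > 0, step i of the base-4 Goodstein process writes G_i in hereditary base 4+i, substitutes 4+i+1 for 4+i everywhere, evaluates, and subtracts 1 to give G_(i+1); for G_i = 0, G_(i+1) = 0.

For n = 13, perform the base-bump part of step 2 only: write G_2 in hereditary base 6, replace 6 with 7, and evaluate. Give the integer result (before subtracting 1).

19

13 —HB4→ 3·4 + 1 —bump→ 3·5 + 1 = 16 —(−1)→ 15
15 —HB5→ 3·5 —bump→ 3·6 = 18 —(−1)→ 17
17 —HB6→ 2·6 + 5 —bump→ 2·7 + 5 = 19 —(−1)→ 18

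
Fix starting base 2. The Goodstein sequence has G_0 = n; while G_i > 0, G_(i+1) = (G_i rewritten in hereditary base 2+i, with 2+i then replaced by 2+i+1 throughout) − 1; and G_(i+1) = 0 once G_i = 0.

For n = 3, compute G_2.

(0) 3|_2 = 2 + 1 ↦ 3 + 1|_3 = 4 ⇒ 3
(1) 3|_3 = 3 ↦ 4|_4 = 4 ⇒ 3

3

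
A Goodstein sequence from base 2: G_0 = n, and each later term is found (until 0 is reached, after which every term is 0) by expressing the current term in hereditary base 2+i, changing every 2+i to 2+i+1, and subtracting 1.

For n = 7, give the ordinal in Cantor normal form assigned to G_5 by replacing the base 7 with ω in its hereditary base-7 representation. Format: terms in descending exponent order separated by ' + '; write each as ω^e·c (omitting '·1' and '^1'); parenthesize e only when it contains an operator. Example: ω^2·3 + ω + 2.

(0) 7|_2 = 2^2 + 2 + 1 ↦ 3^3 + 3 + 1|_3 = 31 ⇒ 30
(1) 30|_3 = 3^3 + 3 ↦ 4^4 + 4|_4 = 260 ⇒ 259
(2) 259|_4 = 4^4 + 3 ↦ 5^5 + 3|_5 = 3128 ⇒ 3127
(3) 3127|_5 = 5^5 + 2 ↦ 6^6 + 2|_6 = 46658 ⇒ 46657
(4) 46657|_6 = 6^6 + 1 ↦ 7^7 + 1|_7 = 823544 ⇒ 823543
(5) 823543|_7 = 7^7 ↦ 8^8|_8 = 16777216 ⇒ 16777215

ω^ω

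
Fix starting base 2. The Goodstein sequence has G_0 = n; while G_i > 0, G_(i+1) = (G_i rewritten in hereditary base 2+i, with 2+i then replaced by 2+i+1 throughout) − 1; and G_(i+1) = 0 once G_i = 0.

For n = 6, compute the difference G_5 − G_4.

step 0: 6 = 2^2 + 2; sub 3 for 2: 3^3 + 3; = 30; G_1 = 30−1 = 29
step 1: 29 = 3^3 + 2; sub 4 for 3: 4^4 + 2; = 258; G_2 = 258−1 = 257
step 2: 257 = 4^4 + 1; sub 5 for 4: 5^5 + 1; = 3126; G_3 = 3126−1 = 3125
step 3: 3125 = 5^5; sub 6 for 5: 6^6; = 46656; G_4 = 46656−1 = 46655
step 4: 46655 = 5·6^5 + 5·6^4 + 5·6^3 + 5·6^2 + 5·6 + 5; sub 7 for 6: 5·7^5 + 5·7^4 + 5·7^3 + 5·7^2 + 5·7 + 5; = 98040; G_5 = 98040−1 = 98039

51384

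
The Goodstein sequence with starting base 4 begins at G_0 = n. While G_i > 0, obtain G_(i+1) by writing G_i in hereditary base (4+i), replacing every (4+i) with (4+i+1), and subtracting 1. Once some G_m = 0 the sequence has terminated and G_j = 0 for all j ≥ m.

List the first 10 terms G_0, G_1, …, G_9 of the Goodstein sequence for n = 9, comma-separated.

G_0=9  [base 4] 2·4 + 1  →[4↦5]→  2·5 + 1 = 11  −1 ⇒ G_1=10
G_1=10  [base 5] 2·5  →[5↦6]→  2·6 = 12  −1 ⇒ G_2=11
G_2=11  [base 6] 6 + 5  →[6↦7]→  7 + 5 = 12  −1 ⇒ G_3=11
G_3=11  [base 7] 7 + 4  →[7↦8]→  8 + 4 = 12  −1 ⇒ G_4=11
G_4=11  [base 8] 8 + 3  →[8↦9]→  9 + 3 = 12  −1 ⇒ G_5=11
G_5=11  [base 9] 9 + 2  →[9↦10]→  10 + 2 = 12  −1 ⇒ G_6=11
G_6=11  [base 10] 10 + 1  →[10↦11]→  11 + 1 = 12  −1 ⇒ G_7=11
G_7=11  [base 11] 11  →[11↦12]→  12 = 12  −1 ⇒ G_8=11
G_8=11  [base 12] 11  →[12↦13]→  11 = 11  −1 ⇒ G_9=10

9, 10, 11, 11, 11, 11, 11, 11, 11, 10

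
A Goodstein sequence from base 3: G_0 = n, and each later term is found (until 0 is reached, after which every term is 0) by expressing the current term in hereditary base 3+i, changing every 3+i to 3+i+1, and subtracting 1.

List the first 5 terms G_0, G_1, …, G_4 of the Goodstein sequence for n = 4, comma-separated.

4, 4, 4, 3, 2

(0) 4|_3 = 3 + 1 ↦ 4 + 1|_4 = 5 ⇒ 4
(1) 4|_4 = 4 ↦ 5|_5 = 5 ⇒ 4
(2) 4|_5 = 4 ↦ 4|_6 = 4 ⇒ 3
(3) 3|_6 = 3 ↦ 3|_7 = 3 ⇒ 2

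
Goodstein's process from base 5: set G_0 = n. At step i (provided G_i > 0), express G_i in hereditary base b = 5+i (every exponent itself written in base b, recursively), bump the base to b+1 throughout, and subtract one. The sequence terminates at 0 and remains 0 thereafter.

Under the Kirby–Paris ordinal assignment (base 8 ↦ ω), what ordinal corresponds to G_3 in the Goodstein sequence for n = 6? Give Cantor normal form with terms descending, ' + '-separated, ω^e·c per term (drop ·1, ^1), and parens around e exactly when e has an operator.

5

base 5: 6 = 5 + 1; at 6: 6 + 1 = 7; next = 6
base 6: 6 = 6; at 7: 7 = 7; next = 6
base 7: 6 = 6; at 8: 6 = 6; next = 5
base 8: 5 = 5; at 9: 5 = 5; next = 4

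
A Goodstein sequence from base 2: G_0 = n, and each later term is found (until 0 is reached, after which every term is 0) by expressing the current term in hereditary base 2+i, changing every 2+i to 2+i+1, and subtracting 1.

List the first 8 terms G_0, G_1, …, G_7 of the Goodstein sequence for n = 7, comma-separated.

[0] 7 ≡ 2^2 + 2 + 1 (base 2). Lift 3: 31. −1: 30.
[1] 30 ≡ 3^3 + 3 (base 3). Lift 4: 260. −1: 259.
[2] 259 ≡ 4^4 + 3 (base 4). Lift 5: 3128. −1: 3127.
[3] 3127 ≡ 5^5 + 2 (base 5). Lift 6: 46658. −1: 46657.
[4] 46657 ≡ 6^6 + 1 (base 6). Lift 7: 823544. −1: 823543.
[5] 823543 ≡ 7^7 (base 7). Lift 8: 16777216. −1: 16777215.
[6] 16777215 ≡ 7·8^7 + 7·8^6 + 7·8^5 + 7·8^4 + 7·8^3 + 7·8^2 + 7·8 + 7 (base 8). Lift 9: 37665880. −1: 37665879.

7, 30, 259, 3127, 46657, 823543, 16777215, 37665879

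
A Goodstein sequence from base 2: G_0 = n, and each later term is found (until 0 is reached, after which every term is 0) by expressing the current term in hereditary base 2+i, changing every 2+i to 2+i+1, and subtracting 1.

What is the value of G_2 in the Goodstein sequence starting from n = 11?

G_0=11  [base 2] 2^(2 + 1) + 2 + 1  →[2↦3]→  3^(3 + 1) + 3 + 1 = 85  −1 ⇒ G_1=84
G_1=84  [base 3] 3^(3 + 1) + 3  →[3↦4]→  4^(4 + 1) + 4 = 1028  −1 ⇒ G_2=1027
G_2=1027  [base 4] 4^(4 + 1) + 3  →[4↦5]→  5^(5 + 1) + 3 = 15628  −1 ⇒ G_3=15627

1027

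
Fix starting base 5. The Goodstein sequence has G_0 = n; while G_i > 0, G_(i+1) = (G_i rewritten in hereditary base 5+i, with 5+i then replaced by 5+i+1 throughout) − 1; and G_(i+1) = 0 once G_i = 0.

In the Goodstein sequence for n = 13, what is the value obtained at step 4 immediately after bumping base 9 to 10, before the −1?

18

13 —HB5→ 2·5 + 3 —bump→ 2·6 + 3 = 15 —(−1)→ 14
14 —HB6→ 2·6 + 2 —bump→ 2·7 + 2 = 16 —(−1)→ 15
15 —HB7→ 2·7 + 1 —bump→ 2·8 + 1 = 17 —(−1)→ 16
16 —HB8→ 2·8 —bump→ 2·9 = 18 —(−1)→ 17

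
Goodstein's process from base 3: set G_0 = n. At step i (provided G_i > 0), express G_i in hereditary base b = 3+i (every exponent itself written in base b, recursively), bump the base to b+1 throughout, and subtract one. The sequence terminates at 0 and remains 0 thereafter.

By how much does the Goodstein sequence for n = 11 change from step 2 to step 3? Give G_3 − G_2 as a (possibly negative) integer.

10

(0) 11|_3 = 3^2 + 2 ↦ 4^2 + 2|_4 = 18 ⇒ 17
(1) 17|_4 = 4^2 + 1 ↦ 5^2 + 1|_5 = 26 ⇒ 25
(2) 25|_5 = 5^2 ↦ 6^2|_6 = 36 ⇒ 35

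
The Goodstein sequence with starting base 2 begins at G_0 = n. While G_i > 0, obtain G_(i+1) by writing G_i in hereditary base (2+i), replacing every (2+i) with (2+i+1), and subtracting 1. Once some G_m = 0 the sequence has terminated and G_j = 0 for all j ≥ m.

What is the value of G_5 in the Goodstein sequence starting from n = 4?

G_0=4  [base 2] 2^2  →[2↦3]→  3^3 = 27  −1 ⇒ G_1=26
G_1=26  [base 3] 2·3^2 + 2·3 + 2  →[3↦4]→  2·4^2 + 2·4 + 2 = 42  −1 ⇒ G_2=41
G_2=41  [base 4] 2·4^2 + 2·4 + 1  →[4↦5]→  2·5^2 + 2·5 + 1 = 61  −1 ⇒ G_3=60
G_3=60  [base 5] 2·5^2 + 2·5  →[5↦6]→  2·6^2 + 2·6 = 84  −1 ⇒ G_4=83
G_4=83  [base 6] 2·6^2 + 6 + 5  →[6↦7]→  2·7^2 + 7 + 5 = 110  −1 ⇒ G_5=109
G_5=109  [base 7] 2·7^2 + 7 + 4  →[7↦8]→  2·8^2 + 8 + 4 = 140  −1 ⇒ G_6=139

109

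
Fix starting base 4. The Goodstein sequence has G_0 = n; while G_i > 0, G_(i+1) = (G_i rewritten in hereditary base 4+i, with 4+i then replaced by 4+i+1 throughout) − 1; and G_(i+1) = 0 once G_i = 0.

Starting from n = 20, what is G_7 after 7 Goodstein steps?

(0) 20|_4 = 4^2 + 4 ↦ 5^2 + 5|_5 = 30 ⇒ 29
(1) 29|_5 = 5^2 + 4 ↦ 6^2 + 4|_6 = 40 ⇒ 39
(2) 39|_6 = 6^2 + 3 ↦ 7^2 + 3|_7 = 52 ⇒ 51
(3) 51|_7 = 7^2 + 2 ↦ 8^2 + 2|_8 = 66 ⇒ 65
(4) 65|_8 = 8^2 + 1 ↦ 9^2 + 1|_9 = 82 ⇒ 81
(5) 81|_9 = 9^2 ↦ 10^2|_10 = 100 ⇒ 99
(6) 99|_10 = 9·10 + 9 ↦ 9·11 + 9|_11 = 108 ⇒ 107
(7) 107|_11 = 9·11 + 8 ↦ 9·12 + 8|_12 = 116 ⇒ 115

107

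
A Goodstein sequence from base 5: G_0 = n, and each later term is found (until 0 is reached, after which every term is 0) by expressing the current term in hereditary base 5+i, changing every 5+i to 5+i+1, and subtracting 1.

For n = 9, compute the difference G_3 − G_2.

0

step 0: 9 = 5 + 4; sub 6 for 5: 6 + 4; = 10; G_1 = 10−1 = 9
step 1: 9 = 6 + 3; sub 7 for 6: 7 + 3; = 10; G_2 = 10−1 = 9
step 2: 9 = 7 + 2; sub 8 for 7: 8 + 2; = 10; G_3 = 10−1 = 9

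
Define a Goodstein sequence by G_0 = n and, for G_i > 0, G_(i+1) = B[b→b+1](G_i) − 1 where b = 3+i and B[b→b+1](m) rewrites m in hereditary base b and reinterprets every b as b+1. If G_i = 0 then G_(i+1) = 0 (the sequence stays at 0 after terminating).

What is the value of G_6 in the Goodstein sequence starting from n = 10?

36

step 0: 10 = 3^2 + 1; sub 4 for 3: 4^2 + 1; = 17; G_1 = 17−1 = 16
step 1: 16 = 4^2; sub 5 for 4: 5^2; = 25; G_2 = 25−1 = 24
step 2: 24 = 4·5 + 4; sub 6 for 5: 4·6 + 4; = 28; G_3 = 28−1 = 27
step 3: 27 = 4·6 + 3; sub 7 for 6: 4·7 + 3; = 31; G_4 = 31−1 = 30
step 4: 30 = 4·7 + 2; sub 8 for 7: 4·8 + 2; = 34; G_5 = 34−1 = 33
step 5: 33 = 4·8 + 1; sub 9 for 8: 4·9 + 1; = 37; G_6 = 37−1 = 36
step 6: 36 = 4·9; sub 10 for 9: 4·10; = 40; G_7 = 40−1 = 39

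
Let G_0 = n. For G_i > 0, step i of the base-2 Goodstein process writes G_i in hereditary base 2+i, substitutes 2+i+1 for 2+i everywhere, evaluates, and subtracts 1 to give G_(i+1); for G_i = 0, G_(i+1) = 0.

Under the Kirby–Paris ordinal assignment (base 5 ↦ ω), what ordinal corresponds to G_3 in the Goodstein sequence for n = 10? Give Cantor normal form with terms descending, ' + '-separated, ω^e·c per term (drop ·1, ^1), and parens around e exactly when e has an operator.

ω^(ω + 1)

10 —HB2→ 2^(2 + 1) + 2 —bump→ 3^(3 + 1) + 3 = 84 —(−1)→ 83
83 —HB3→ 3^(3 + 1) + 2 —bump→ 4^(4 + 1) + 2 = 1026 —(−1)→ 1025
1025 —HB4→ 4^(4 + 1) + 1 —bump→ 5^(5 + 1) + 1 = 15626 —(−1)→ 15625
15625 —HB5→ 5^(5 + 1) —bump→ 6^(6 + 1) = 279936 —(−1)→ 279935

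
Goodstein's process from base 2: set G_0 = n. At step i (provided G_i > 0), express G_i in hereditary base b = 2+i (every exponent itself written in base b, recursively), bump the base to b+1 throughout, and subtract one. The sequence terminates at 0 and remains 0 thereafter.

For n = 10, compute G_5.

(0) 10|_2 = 2^(2 + 1) + 2 ↦ 3^(3 + 1) + 3|_3 = 84 ⇒ 83
(1) 83|_3 = 3^(3 + 1) + 2 ↦ 4^(4 + 1) + 2|_4 = 1026 ⇒ 1025
(2) 1025|_4 = 4^(4 + 1) + 1 ↦ 5^(5 + 1) + 1|_5 = 15626 ⇒ 15625
(3) 15625|_5 = 5^(5 + 1) ↦ 6^(6 + 1)|_6 = 279936 ⇒ 279935
(4) 279935|_6 = 5·6^6 + 5·6^5 + 5·6^4 + 5·6^3 + 5·6^2 + 5·6 + 5 ↦ 5·7^7 + 5·7^5 + 5·7^4 + 5·7^3 + 5·7^2 + 5·7 + 5|_7 = 4215755 ⇒ 4215754
(5) 4215754|_7 = 5·7^7 + 5·7^5 + 5·7^4 + 5·7^3 + 5·7^2 + 5·7 + 4 ↦ 5·8^8 + 5·8^5 + 5·8^4 + 5·8^3 + 5·8^2 + 5·8 + 4|_8 = 84073324 ⇒ 84073323

4215754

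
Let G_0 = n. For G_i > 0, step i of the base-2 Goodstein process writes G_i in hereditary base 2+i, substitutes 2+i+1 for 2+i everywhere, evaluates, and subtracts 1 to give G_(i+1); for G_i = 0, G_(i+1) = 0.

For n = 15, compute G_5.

6588344

G_0 = 15. HB_2(15) = 2^(2 + 1) + 2^2 + 2 + 1. Bump = 112. G_1 = 111.
G_1 = 111. HB_3(111) = 3^(3 + 1) + 3^3 + 3. Bump = 1284. G_2 = 1283.
G_2 = 1283. HB_4(1283) = 4^(4 + 1) + 4^4 + 3. Bump = 18753. G_3 = 18752.
G_3 = 18752. HB_5(18752) = 5^(5 + 1) + 5^5 + 2. Bump = 326594. G_4 = 326593.
G_4 = 326593. HB_6(326593) = 6^(6 + 1) + 6^6 + 1. Bump = 6588345. G_5 = 6588344.
G_5 = 6588344. HB_7(6588344) = 7^(7 + 1) + 7^7. Bump = 150994944. G_6 = 150994943.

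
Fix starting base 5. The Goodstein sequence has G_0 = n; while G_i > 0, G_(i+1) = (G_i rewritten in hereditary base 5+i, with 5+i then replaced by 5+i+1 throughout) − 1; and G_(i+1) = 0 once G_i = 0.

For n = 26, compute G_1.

36

G_0 = 26. HB_5(26) = 5^2 + 1. Bump = 37. G_1 = 36.
G_1 = 36. HB_6(36) = 6^2. Bump = 49. G_2 = 48.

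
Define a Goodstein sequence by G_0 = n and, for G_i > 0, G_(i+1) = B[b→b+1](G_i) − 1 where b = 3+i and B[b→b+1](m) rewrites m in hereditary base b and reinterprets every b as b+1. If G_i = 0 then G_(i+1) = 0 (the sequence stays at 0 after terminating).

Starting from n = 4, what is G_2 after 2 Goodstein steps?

4

[0] 4 ≡ 3 + 1 (base 3). Lift 4: 5. −1: 4.
[1] 4 ≡ 4 (base 4). Lift 5: 5. −1: 4.
[2] 4 ≡ 4 (base 5). Lift 6: 4. −1: 3.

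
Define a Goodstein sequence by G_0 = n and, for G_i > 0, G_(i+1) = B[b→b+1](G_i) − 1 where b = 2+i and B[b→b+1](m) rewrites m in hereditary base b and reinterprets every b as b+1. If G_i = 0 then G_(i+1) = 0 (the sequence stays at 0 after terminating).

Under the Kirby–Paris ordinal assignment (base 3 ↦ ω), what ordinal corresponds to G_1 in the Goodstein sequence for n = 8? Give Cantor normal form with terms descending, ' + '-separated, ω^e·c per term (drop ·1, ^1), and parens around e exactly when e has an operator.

ω^ω·2 + ω^2·2 + ω·2 + 2

[0] 8 ≡ 2^(2 + 1) (base 2). Lift 3: 81. −1: 80.
[1] 80 ≡ 2·3^3 + 2·3^2 + 2·3 + 2 (base 3). Lift 4: 554. −1: 553.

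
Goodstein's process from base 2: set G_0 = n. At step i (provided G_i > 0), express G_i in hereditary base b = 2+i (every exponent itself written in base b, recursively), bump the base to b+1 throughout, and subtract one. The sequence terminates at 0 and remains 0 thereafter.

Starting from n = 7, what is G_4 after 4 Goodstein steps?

7 —HB2→ 2^2 + 2 + 1 —bump→ 3^3 + 3 + 1 = 31 —(−1)→ 30
30 —HB3→ 3^3 + 3 —bump→ 4^4 + 4 = 260 —(−1)→ 259
259 —HB4→ 4^4 + 3 —bump→ 5^5 + 3 = 3128 —(−1)→ 3127
3127 —HB5→ 5^5 + 2 —bump→ 6^6 + 2 = 46658 —(−1)→ 46657
46657 —HB6→ 6^6 + 1 —bump→ 7^7 + 1 = 823544 —(−1)→ 823543

46657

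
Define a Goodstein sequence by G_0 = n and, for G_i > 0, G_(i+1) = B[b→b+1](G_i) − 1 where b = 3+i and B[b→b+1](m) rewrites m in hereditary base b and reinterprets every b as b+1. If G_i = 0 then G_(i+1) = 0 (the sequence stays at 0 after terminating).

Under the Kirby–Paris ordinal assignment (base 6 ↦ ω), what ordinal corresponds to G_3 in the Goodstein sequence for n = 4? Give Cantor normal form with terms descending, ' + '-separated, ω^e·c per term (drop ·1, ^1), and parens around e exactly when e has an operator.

3

[0] 4 ≡ 3 + 1 (base 3). Lift 4: 5. −1: 4.
[1] 4 ≡ 4 (base 4). Lift 5: 5. −1: 4.
[2] 4 ≡ 4 (base 5). Lift 6: 4. −1: 3.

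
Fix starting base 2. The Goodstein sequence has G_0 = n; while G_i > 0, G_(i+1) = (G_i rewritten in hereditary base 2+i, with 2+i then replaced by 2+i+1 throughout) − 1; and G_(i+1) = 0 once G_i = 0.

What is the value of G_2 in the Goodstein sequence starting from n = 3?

3

(0) 3|_2 = 2 + 1 ↦ 3 + 1|_3 = 4 ⇒ 3
(1) 3|_3 = 3 ↦ 4|_4 = 4 ⇒ 3
(2) 3|_4 = 3 ↦ 3|_5 = 3 ⇒ 2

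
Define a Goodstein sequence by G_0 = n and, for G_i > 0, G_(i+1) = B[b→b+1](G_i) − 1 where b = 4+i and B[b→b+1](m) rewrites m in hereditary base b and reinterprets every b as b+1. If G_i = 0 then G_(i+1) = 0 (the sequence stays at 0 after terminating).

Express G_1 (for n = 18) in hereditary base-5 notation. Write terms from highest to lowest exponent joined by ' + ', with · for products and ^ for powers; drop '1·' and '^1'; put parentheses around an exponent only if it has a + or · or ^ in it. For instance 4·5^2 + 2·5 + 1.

5^2 + 1

G_0=18  [base 4] 4^2 + 2  →[4↦5]→  5^2 + 2 = 27  −1 ⇒ G_1=26
G_1=26  [base 5] 5^2 + 1  →[5↦6]→  6^2 + 1 = 37  −1 ⇒ G_2=36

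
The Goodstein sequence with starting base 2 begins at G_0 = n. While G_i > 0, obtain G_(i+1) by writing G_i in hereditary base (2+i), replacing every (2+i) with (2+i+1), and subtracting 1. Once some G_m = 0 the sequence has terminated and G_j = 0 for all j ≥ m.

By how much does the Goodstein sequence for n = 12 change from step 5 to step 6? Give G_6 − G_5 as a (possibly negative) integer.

128452957

i=0: 12 = 2^(2 + 1) + 2^2 (b=2); 2→3: 3^(3 + 1) + 3^3 = 108; 108−1 = 107
i=1: 107 = 3^(3 + 1) + 2·3^2 + 2·3 + 2 (b=3); 3→4: 4^(4 + 1) + 2·4^2 + 2·4 + 2 = 1066; 1066−1 = 1065
i=2: 1065 = 4^(4 + 1) + 2·4^2 + 2·4 + 1 (b=4); 4→5: 5^(5 + 1) + 2·5^2 + 2·5 + 1 = 15686; 15686−1 = 15685
i=3: 15685 = 5^(5 + 1) + 2·5^2 + 2·5 (b=5); 5→6: 6^(6 + 1) + 2·6^2 + 2·6 = 280020; 280020−1 = 280019
i=4: 280019 = 6^(6 + 1) + 2·6^2 + 6 + 5 (b=6); 6→7: 7^(7 + 1) + 2·7^2 + 7 + 5 = 5764911; 5764911−1 = 5764910
i=5: 5764910 = 7^(7 + 1) + 2·7^2 + 7 + 4 (b=7); 7→8: 8^(8 + 1) + 2·8^2 + 8 + 4 = 134217868; 134217868−1 = 134217867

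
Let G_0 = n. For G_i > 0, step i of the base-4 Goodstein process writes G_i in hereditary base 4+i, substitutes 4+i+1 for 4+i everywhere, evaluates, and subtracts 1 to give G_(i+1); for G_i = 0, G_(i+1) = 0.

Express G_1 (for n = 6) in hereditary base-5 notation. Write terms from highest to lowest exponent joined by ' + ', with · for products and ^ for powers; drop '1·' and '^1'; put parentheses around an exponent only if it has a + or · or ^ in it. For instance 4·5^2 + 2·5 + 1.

G_0=6  [base 4] 4 + 2  →[4↦5]→  5 + 2 = 7  −1 ⇒ G_1=6
G_1=6  [base 5] 5 + 1  →[5↦6]→  6 + 1 = 7  −1 ⇒ G_2=6

5 + 1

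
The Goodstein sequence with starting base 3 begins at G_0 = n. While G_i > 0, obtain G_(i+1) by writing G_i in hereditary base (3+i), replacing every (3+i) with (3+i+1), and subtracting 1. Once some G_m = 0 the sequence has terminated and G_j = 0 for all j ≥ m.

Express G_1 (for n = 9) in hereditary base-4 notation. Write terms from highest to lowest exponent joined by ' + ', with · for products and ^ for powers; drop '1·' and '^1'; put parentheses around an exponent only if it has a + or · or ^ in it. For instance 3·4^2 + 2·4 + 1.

9 —HB3→ 3^2 —bump→ 4^2 = 16 —(−1)→ 15
15 —HB4→ 3·4 + 3 —bump→ 3·5 + 3 = 18 —(−1)→ 17

3·4 + 3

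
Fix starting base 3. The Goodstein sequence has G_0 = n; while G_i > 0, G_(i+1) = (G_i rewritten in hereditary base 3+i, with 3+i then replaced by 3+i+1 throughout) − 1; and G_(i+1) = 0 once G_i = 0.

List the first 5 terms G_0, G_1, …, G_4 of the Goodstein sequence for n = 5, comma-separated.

G_0=5  [base 3] 3 + 2  →[3↦4]→  4 + 2 = 6  −1 ⇒ G_1=5
G_1=5  [base 4] 4 + 1  →[4↦5]→  5 + 1 = 6  −1 ⇒ G_2=5
G_2=5  [base 5] 5  →[5↦6]→  6 = 6  −1 ⇒ G_3=5
G_3=5  [base 6] 5  →[6↦7]→  5 = 5  −1 ⇒ G_4=4

5, 5, 5, 5, 4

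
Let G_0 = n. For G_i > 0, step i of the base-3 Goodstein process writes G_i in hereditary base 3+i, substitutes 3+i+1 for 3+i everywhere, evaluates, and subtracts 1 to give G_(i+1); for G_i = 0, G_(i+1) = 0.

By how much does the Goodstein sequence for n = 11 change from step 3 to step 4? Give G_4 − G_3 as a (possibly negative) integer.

[0] 11 ≡ 3^2 + 2 (base 3). Lift 4: 18. −1: 17.
[1] 17 ≡ 4^2 + 1 (base 4). Lift 5: 26. −1: 25.
[2] 25 ≡ 5^2 (base 5). Lift 6: 36. −1: 35.
[3] 35 ≡ 5·6 + 5 (base 6). Lift 7: 40. −1: 39.

4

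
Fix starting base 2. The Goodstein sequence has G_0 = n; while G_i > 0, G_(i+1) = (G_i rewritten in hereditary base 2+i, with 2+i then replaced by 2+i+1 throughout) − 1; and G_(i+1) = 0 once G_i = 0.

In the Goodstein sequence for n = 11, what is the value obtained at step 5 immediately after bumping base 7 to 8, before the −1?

134217728

i=0: 11 = 2^(2 + 1) + 2 + 1 (b=2); 2→3: 3^(3 + 1) + 3 + 1 = 85; 85−1 = 84
i=1: 84 = 3^(3 + 1) + 3 (b=3); 3→4: 4^(4 + 1) + 4 = 1028; 1028−1 = 1027
i=2: 1027 = 4^(4 + 1) + 3 (b=4); 4→5: 5^(5 + 1) + 3 = 15628; 15628−1 = 15627
i=3: 15627 = 5^(5 + 1) + 2 (b=5); 5→6: 6^(6 + 1) + 2 = 279938; 279938−1 = 279937
i=4: 279937 = 6^(6 + 1) + 1 (b=6); 6→7: 7^(7 + 1) + 1 = 5764802; 5764802−1 = 5764801
i=5: 5764801 = 7^(7 + 1) (b=7); 7→8: 8^(8 + 1) = 134217728; 134217728−1 = 134217727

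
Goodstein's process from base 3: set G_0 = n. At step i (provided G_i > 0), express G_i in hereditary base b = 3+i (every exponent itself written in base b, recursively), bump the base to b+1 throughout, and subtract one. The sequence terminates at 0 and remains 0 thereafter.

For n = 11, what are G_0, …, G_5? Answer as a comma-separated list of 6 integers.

11, 17, 25, 35, 39, 43

i=0: 11 = 3^2 + 2 (b=3); 3→4: 4^2 + 2 = 18; 18−1 = 17
i=1: 17 = 4^2 + 1 (b=4); 4→5: 5^2 + 1 = 26; 26−1 = 25
i=2: 25 = 5^2 (b=5); 5→6: 6^2 = 36; 36−1 = 35
i=3: 35 = 5·6 + 5 (b=6); 6→7: 5·7 + 5 = 40; 40−1 = 39
i=4: 39 = 5·7 + 4 (b=7); 7→8: 5·8 + 4 = 44; 44−1 = 43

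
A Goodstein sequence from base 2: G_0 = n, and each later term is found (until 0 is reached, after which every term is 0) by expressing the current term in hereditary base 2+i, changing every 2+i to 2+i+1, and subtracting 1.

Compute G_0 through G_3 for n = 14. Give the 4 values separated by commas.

G_0=14  [base 2] 2^(2 + 1) + 2^2 + 2  →[2↦3]→  3^(3 + 1) + 3^3 + 3 = 111  −1 ⇒ G_1=110
G_1=110  [base 3] 3^(3 + 1) + 3^3 + 2  →[3↦4]→  4^(4 + 1) + 4^4 + 2 = 1282  −1 ⇒ G_2=1281
G_2=1281  [base 4] 4^(4 + 1) + 4^4 + 1  →[4↦5]→  5^(5 + 1) + 5^5 + 1 = 18751  −1 ⇒ G_3=18750

14, 110, 1281, 18750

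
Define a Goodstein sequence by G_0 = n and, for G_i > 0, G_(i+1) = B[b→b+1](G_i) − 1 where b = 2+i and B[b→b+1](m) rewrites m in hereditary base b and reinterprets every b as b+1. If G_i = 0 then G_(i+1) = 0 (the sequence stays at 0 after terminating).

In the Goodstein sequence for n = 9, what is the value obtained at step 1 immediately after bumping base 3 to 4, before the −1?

[0] 9 ≡ 2^(2 + 1) + 1 (base 2). Lift 3: 82. −1: 81.
[1] 81 ≡ 3^(3 + 1) (base 3). Lift 4: 1024. −1: 1023.

1024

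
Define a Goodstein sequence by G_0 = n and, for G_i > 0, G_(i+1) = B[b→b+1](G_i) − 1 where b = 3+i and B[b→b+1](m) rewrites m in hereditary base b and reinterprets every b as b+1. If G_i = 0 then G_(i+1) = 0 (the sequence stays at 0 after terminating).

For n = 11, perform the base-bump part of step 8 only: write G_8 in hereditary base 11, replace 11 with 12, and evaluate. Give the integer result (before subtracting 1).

60

G_0=11  [base 3] 3^2 + 2  →[3↦4]→  4^2 + 2 = 18  −1 ⇒ G_1=17
G_1=17  [base 4] 4^2 + 1  →[4↦5]→  5^2 + 1 = 26  −1 ⇒ G_2=25
G_2=25  [base 5] 5^2  →[5↦6]→  6^2 = 36  −1 ⇒ G_3=35
G_3=35  [base 6] 5·6 + 5  →[6↦7]→  5·7 + 5 = 40  −1 ⇒ G_4=39
G_4=39  [base 7] 5·7 + 4  →[7↦8]→  5·8 + 4 = 44  −1 ⇒ G_5=43
G_5=43  [base 8] 5·8 + 3  →[8↦9]→  5·9 + 3 = 48  −1 ⇒ G_6=47
G_6=47  [base 9] 5·9 + 2  →[9↦10]→  5·10 + 2 = 52  −1 ⇒ G_7=51
G_7=51  [base 10] 5·10 + 1  →[10↦11]→  5·11 + 1 = 56  −1 ⇒ G_8=55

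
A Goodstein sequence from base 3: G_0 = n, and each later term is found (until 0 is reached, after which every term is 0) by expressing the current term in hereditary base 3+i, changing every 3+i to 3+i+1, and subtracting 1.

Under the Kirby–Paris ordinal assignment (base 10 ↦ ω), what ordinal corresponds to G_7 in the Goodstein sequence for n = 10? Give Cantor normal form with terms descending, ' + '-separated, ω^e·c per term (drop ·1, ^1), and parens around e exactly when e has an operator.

base 3: 10 = 3^2 + 1; at 4: 4^2 + 1 = 17; next = 16
base 4: 16 = 4^2; at 5: 5^2 = 25; next = 24
base 5: 24 = 4·5 + 4; at 6: 4·6 + 4 = 28; next = 27
base 6: 27 = 4·6 + 3; at 7: 4·7 + 3 = 31; next = 30
base 7: 30 = 4·7 + 2; at 8: 4·8 + 2 = 34; next = 33
base 8: 33 = 4·8 + 1; at 9: 4·9 + 1 = 37; next = 36
base 9: 36 = 4·9; at 10: 4·10 = 40; next = 39

ω·3 + 9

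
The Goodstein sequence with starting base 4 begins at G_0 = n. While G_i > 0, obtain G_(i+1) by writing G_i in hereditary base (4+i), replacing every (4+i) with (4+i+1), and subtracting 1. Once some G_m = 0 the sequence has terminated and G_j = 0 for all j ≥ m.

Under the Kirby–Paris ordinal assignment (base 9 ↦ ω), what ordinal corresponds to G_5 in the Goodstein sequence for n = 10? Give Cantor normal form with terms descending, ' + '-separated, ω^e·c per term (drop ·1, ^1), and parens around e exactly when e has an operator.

base 4: 10 = 2·4 + 2; at 5: 2·5 + 2 = 12; next = 11
base 5: 11 = 2·5 + 1; at 6: 2·6 + 1 = 13; next = 12
base 6: 12 = 2·6; at 7: 2·7 = 14; next = 13
base 7: 13 = 7 + 6; at 8: 8 + 6 = 14; next = 13
base 8: 13 = 8 + 5; at 9: 9 + 5 = 14; next = 13
base 9: 13 = 9 + 4; at 10: 10 + 4 = 14; next = 13

ω + 4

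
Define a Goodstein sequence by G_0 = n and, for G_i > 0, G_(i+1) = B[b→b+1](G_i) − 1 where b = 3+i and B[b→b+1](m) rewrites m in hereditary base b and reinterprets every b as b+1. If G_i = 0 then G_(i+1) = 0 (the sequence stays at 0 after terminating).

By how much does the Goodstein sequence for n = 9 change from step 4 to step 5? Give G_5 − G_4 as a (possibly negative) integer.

i=0: 9 = 3^2 (b=3); 3→4: 4^2 = 16; 16−1 = 15
i=1: 15 = 3·4 + 3 (b=4); 4→5: 3·5 + 3 = 18; 18−1 = 17
i=2: 17 = 3·5 + 2 (b=5); 5→6: 3·6 + 2 = 20; 20−1 = 19
i=3: 19 = 3·6 + 1 (b=6); 6→7: 3·7 + 1 = 22; 22−1 = 21
i=4: 21 = 3·7 (b=7); 7→8: 3·8 = 24; 24−1 = 23

2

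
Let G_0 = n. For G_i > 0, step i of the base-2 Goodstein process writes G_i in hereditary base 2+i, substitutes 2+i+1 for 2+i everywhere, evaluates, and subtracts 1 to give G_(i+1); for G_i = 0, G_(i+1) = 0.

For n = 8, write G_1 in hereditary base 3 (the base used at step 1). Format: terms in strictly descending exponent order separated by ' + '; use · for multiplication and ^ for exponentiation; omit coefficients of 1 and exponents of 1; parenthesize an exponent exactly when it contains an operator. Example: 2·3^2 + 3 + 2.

2·3^3 + 2·3^2 + 2·3 + 2

8 —HB2→ 2^(2 + 1) —bump→ 3^(3 + 1) = 81 —(−1)→ 80
80 —HB3→ 2·3^3 + 2·3^2 + 2·3 + 2 —bump→ 2·4^4 + 2·4^2 + 2·4 + 2 = 554 —(−1)→ 553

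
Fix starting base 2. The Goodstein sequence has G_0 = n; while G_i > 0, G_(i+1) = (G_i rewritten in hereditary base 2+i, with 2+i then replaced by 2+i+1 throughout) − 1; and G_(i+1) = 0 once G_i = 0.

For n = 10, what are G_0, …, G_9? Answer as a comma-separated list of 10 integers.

10, 83, 1025, 15625, 279935, 4215754, 84073323, 1937434592, 50000555551, 1426559238830

G_0=10  [base 2] 2^(2 + 1) + 2  →[2↦3]→  3^(3 + 1) + 3 = 84  −1 ⇒ G_1=83
G_1=83  [base 3] 3^(3 + 1) + 2  →[3↦4]→  4^(4 + 1) + 2 = 1026  −1 ⇒ G_2=1025
G_2=1025  [base 4] 4^(4 + 1) + 1  →[4↦5]→  5^(5 + 1) + 1 = 15626  −1 ⇒ G_3=15625
G_3=15625  [base 5] 5^(5 + 1)  →[5↦6]→  6^(6 + 1) = 279936  −1 ⇒ G_4=279935
G_4=279935  [base 6] 5·6^6 + 5·6^5 + 5·6^4 + 5·6^3 + 5·6^2 + 5·6 + 5  →[6↦7]→  5·7^7 + 5·7^5 + 5·7^4 + 5·7^3 + 5·7^2 + 5·7 + 5 = 4215755  −1 ⇒ G_5=4215754
G_5=4215754  [base 7] 5·7^7 + 5·7^5 + 5·7^4 + 5·7^3 + 5·7^2 + 5·7 + 4  →[7↦8]→  5·8^8 + 5·8^5 + 5·8^4 + 5·8^3 + 5·8^2 + 5·8 + 4 = 84073324  −1 ⇒ G_6=84073323
G_6=84073323  [base 8] 5·8^8 + 5·8^5 + 5·8^4 + 5·8^3 + 5·8^2 + 5·8 + 3  →[8↦9]→  5·9^9 + 5·9^5 + 5·9^4 + 5·9^3 + 5·9^2 + 5·9 + 3 = 1937434593  −1 ⇒ G_7=1937434592
G_7=1937434592  [base 9] 5·9^9 + 5·9^5 + 5·9^4 + 5·9^3 + 5·9^2 + 5·9 + 2  →[9↦10]→  5·10^10 + 5·10^5 + 5·10^4 + 5·10^3 + 5·10^2 + 5·10 + 2 = 50000555552  −1 ⇒ G_8=50000555551
G_8=50000555551  [base 10] 5·10^10 + 5·10^5 + 5·10^4 + 5·10^3 + 5·10^2 + 5·10 + 1  →[10↦11]→  5·11^11 + 5·11^5 + 5·11^4 + 5·11^3 + 5·11^2 + 5·11 + 1 = 1426559238831  −1 ⇒ G_9=1426559238830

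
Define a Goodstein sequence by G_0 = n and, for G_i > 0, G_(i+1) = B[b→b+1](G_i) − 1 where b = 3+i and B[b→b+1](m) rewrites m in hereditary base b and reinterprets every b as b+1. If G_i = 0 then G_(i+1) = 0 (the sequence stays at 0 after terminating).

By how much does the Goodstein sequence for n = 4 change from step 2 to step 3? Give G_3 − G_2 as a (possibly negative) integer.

-1

step 0: 4 = 3 + 1; sub 4 for 3: 4 + 1; = 5; G_1 = 5−1 = 4
step 1: 4 = 4; sub 5 for 4: 5; = 5; G_2 = 5−1 = 4
step 2: 4 = 4; sub 6 for 5: 4; = 4; G_3 = 4−1 = 3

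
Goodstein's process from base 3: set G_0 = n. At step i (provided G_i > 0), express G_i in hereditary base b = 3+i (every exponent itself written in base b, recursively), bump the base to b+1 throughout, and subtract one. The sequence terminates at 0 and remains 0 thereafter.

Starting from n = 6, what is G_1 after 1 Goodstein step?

step 0: 6 = 2·3; sub 4 for 3: 2·4; = 8; G_1 = 8−1 = 7
step 1: 7 = 4 + 3; sub 5 for 4: 5 + 3; = 8; G_2 = 8−1 = 7

7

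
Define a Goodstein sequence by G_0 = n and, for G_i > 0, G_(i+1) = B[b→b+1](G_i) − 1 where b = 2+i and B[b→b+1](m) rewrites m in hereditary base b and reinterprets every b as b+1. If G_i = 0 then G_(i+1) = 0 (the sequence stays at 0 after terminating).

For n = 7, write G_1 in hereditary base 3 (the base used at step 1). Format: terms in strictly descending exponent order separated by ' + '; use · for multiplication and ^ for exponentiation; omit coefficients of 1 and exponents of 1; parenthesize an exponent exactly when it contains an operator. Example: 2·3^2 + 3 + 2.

step 0: 7 = 2^2 + 2 + 1; sub 3 for 2: 3^3 + 3 + 1; = 31; G_1 = 31−1 = 30
step 1: 30 = 3^3 + 3; sub 4 for 3: 4^4 + 4; = 260; G_2 = 260−1 = 259

3^3 + 3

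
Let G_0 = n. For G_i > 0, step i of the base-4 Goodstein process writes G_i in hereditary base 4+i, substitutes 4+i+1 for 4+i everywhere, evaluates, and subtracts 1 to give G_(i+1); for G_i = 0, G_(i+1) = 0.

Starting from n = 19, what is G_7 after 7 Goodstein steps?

81

step 0: 19 = 4^2 + 3; sub 5 for 4: 5^2 + 3; = 28; G_1 = 28−1 = 27
step 1: 27 = 5^2 + 2; sub 6 for 5: 6^2 + 2; = 38; G_2 = 38−1 = 37
step 2: 37 = 6^2 + 1; sub 7 for 6: 7^2 + 1; = 50; G_3 = 50−1 = 49
step 3: 49 = 7^2; sub 8 for 7: 8^2; = 64; G_4 = 64−1 = 63
step 4: 63 = 7·8 + 7; sub 9 for 8: 7·9 + 7; = 70; G_5 = 70−1 = 69
step 5: 69 = 7·9 + 6; sub 10 for 9: 7·10 + 6; = 76; G_6 = 76−1 = 75
step 6: 75 = 7·10 + 5; sub 11 for 10: 7·11 + 5; = 82; G_7 = 82−1 = 81
step 7: 81 = 7·11 + 4; sub 12 for 11: 7·12 + 4; = 88; G_8 = 88−1 = 87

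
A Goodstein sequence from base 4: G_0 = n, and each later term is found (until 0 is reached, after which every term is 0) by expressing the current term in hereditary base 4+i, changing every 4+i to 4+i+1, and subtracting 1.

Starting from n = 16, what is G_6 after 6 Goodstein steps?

39

[0] 16 ≡ 4^2 (base 4). Lift 5: 25. −1: 24.
[1] 24 ≡ 4·5 + 4 (base 5). Lift 6: 28. −1: 27.
[2] 27 ≡ 4·6 + 3 (base 6). Lift 7: 31. −1: 30.
[3] 30 ≡ 4·7 + 2 (base 7). Lift 8: 34. −1: 33.
[4] 33 ≡ 4·8 + 1 (base 8). Lift 9: 37. −1: 36.
[5] 36 ≡ 4·9 (base 9). Lift 10: 40. −1: 39.
[6] 39 ≡ 3·10 + 9 (base 10). Lift 11: 42. −1: 41.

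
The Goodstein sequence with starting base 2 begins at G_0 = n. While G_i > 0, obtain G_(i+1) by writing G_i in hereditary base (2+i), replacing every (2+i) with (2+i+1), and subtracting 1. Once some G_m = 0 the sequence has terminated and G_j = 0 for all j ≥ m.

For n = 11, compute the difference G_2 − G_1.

(0) 11|_2 = 2^(2 + 1) + 2 + 1 ↦ 3^(3 + 1) + 3 + 1|_3 = 85 ⇒ 84
(1) 84|_3 = 3^(3 + 1) + 3 ↦ 4^(4 + 1) + 4|_4 = 1028 ⇒ 1027

943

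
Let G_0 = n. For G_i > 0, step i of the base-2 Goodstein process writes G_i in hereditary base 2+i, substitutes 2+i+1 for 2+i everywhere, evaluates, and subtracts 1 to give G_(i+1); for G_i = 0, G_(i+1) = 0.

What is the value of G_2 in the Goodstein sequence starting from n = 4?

41

i=0: 4 = 2^2 (b=2); 2→3: 3^3 = 27; 27−1 = 26
i=1: 26 = 2·3^2 + 2·3 + 2 (b=3); 3→4: 2·4^2 + 2·4 + 2 = 42; 42−1 = 41
i=2: 41 = 2·4^2 + 2·4 + 1 (b=4); 4→5: 2·5^2 + 2·5 + 1 = 61; 61−1 = 60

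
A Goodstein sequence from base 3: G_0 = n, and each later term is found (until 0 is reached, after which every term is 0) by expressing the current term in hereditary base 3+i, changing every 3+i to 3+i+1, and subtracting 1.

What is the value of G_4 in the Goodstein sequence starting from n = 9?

21

i=0: 9 = 3^2 (b=3); 3→4: 4^2 = 16; 16−1 = 15
i=1: 15 = 3·4 + 3 (b=4); 4→5: 3·5 + 3 = 18; 18−1 = 17
i=2: 17 = 3·5 + 2 (b=5); 5→6: 3·6 + 2 = 20; 20−1 = 19
i=3: 19 = 3·6 + 1 (b=6); 6→7: 3·7 + 1 = 22; 22−1 = 21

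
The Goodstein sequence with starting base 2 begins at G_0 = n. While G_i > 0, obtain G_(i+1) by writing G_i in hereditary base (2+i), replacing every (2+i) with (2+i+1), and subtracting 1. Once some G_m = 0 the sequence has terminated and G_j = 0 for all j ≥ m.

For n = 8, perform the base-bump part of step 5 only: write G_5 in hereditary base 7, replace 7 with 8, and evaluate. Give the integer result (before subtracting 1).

33554572

(0) 8|_2 = 2^(2 + 1) ↦ 3^(3 + 1)|_3 = 81 ⇒ 80
(1) 80|_3 = 2·3^3 + 2·3^2 + 2·3 + 2 ↦ 2·4^4 + 2·4^2 + 2·4 + 2|_4 = 554 ⇒ 553
(2) 553|_4 = 2·4^4 + 2·4^2 + 2·4 + 1 ↦ 2·5^5 + 2·5^2 + 2·5 + 1|_5 = 6311 ⇒ 6310
(3) 6310|_5 = 2·5^5 + 2·5^2 + 2·5 ↦ 2·6^6 + 2·6^2 + 2·6|_6 = 93396 ⇒ 93395
(4) 93395|_6 = 2·6^6 + 2·6^2 + 6 + 5 ↦ 2·7^7 + 2·7^2 + 7 + 5|_7 = 1647196 ⇒ 1647195
(5) 1647195|_7 = 2·7^7 + 2·7^2 + 7 + 4 ↦ 2·8^8 + 2·8^2 + 8 + 4|_8 = 33554572 ⇒ 33554571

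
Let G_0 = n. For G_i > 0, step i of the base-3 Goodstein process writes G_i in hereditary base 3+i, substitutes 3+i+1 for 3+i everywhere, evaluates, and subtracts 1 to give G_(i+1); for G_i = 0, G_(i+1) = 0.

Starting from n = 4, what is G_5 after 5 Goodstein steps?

4 —HB3→ 3 + 1 —bump→ 4 + 1 = 5 —(−1)→ 4
4 —HB4→ 4 —bump→ 5 = 5 —(−1)→ 4
4 —HB5→ 4 —bump→ 4 = 4 —(−1)→ 3
3 —HB6→ 3 —bump→ 3 = 3 —(−1)→ 2
2 —HB7→ 2 —bump→ 2 = 2 —(−1)→ 1

1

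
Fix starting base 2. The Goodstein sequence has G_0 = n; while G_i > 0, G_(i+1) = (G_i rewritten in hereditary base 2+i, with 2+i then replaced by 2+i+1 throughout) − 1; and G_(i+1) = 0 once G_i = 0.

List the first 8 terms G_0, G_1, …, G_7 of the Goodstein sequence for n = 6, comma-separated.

6, 29, 257, 3125, 46655, 98039, 187243, 332147

[0] 6 ≡ 2^2 + 2 (base 2). Lift 3: 30. −1: 29.
[1] 29 ≡ 3^3 + 2 (base 3). Lift 4: 258. −1: 257.
[2] 257 ≡ 4^4 + 1 (base 4). Lift 5: 3126. −1: 3125.
[3] 3125 ≡ 5^5 (base 5). Lift 6: 46656. −1: 46655.
[4] 46655 ≡ 5·6^5 + 5·6^4 + 5·6^3 + 5·6^2 + 5·6 + 5 (base 6). Lift 7: 98040. −1: 98039.
[5] 98039 ≡ 5·7^5 + 5·7^4 + 5·7^3 + 5·7^2 + 5·7 + 4 (base 7). Lift 8: 187244. −1: 187243.
[6] 187243 ≡ 5·8^5 + 5·8^4 + 5·8^3 + 5·8^2 + 5·8 + 3 (base 8). Lift 9: 332148. −1: 332147.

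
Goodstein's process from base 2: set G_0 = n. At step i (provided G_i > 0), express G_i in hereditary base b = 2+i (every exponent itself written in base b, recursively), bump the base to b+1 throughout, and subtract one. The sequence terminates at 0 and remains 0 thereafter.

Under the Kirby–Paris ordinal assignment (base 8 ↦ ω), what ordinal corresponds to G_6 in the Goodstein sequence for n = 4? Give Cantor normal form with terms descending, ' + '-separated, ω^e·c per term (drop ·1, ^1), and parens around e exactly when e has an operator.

base 2: 4 = 2^2; at 3: 3^3 = 27; next = 26
base 3: 26 = 2·3^2 + 2·3 + 2; at 4: 2·4^2 + 2·4 + 2 = 42; next = 41
base 4: 41 = 2·4^2 + 2·4 + 1; at 5: 2·5^2 + 2·5 + 1 = 61; next = 60
base 5: 60 = 2·5^2 + 2·5; at 6: 2·6^2 + 2·6 = 84; next = 83
base 6: 83 = 2·6^2 + 6 + 5; at 7: 2·7^2 + 7 + 5 = 110; next = 109
base 7: 109 = 2·7^2 + 7 + 4; at 8: 2·8^2 + 8 + 4 = 140; next = 139
base 8: 139 = 2·8^2 + 8 + 3; at 9: 2·9^2 + 9 + 3 = 174; next = 173

ω^2·2 + ω + 3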